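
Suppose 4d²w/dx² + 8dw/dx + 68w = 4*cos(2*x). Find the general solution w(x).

w = 4*sin(2*x)/185 + 13*cos(2*x)/185 + C1*cos(4*x)*exp(-x) + C2*exp(-x)*sin(4*x)

Divide through by 4: w'' + 2w' + 17w = cos(2*x).
Characteristic equation r² + 2r + 17 = 0 has discriminant (2)² - 4·(17) = -64 < 0, so r = -1 ± 4i.
Hence w_h = C1*cos(4*x)*exp(-x) + C2*exp(-x)*sin(4*x).
Try w_p = A*cos(2*x) + B*sin(2*x). Substituting and equating the coefficients of cos(2x) and sin(2x) gives A = 13/185, B = 4/185, so w_p = 4*sin(2*x)/185 + 13*cos(2*x)/185.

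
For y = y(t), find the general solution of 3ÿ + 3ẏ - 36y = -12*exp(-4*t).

Divide through by 3: y'' + y' - 12y = -4*exp(-4*t).
Characteristic equation r² + r - 12 = 0 factors as (r + 4)(r - 3) = 0, so r = -4, 3.
Hence y_h = C1*exp(-4*t) + C2*exp(3*t).
Since exp(-4*t) solves the homogeneous equation (r = -4 is a root of multiplicity 1), multiply the trial by t. Try y_p = A*t*exp(-4*t). Substituting into the equation and dividing by exp(-4*t) gives A = 4/7, so y_p = 4*t*exp(-4*t)/7.

y = C1*exp(-4*t) + C2*exp(3*t) + 4*t*exp(-4*t)/7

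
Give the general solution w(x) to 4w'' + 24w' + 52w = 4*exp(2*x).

Divide through by 4: w'' + 6w' + 13w = exp(2*x).
Characteristic equation r² + 6r + 13 = 0 has discriminant (6)² - 4·(13) = -16 < 0, so r = -3 ± 2i.
Hence w_h = C1*cos(2*x)*exp(-3*x) + C2*exp(-3*x)*sin(2*x).
Try w_p = A*exp(2*x). Substituting into the equation and dividing by exp(2*x) gives A = 1/29, so w_p = exp(2*x)/29.

w = exp(2*x)/29 + C1*cos(2*x)*exp(-3*x) + C2*exp(-3*x)*sin(2*x)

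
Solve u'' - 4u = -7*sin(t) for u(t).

u = 7*sin(t)/5 + C1*exp(2*t) + C2*exp(-2*t)

Characteristic equation r² - 4 = 0 factors as (r - 2)(r + 2) = 0, so r = 2, -2.
Hence u_h = C1*exp(2*t) + C2*exp(-2*t).
Try u_p = A*cos(t) + B*sin(t). Substituting and equating the coefficients of cos(t) and sin(t) gives A = 0, B = 7/5, so u_p = 7*sin(t)/5.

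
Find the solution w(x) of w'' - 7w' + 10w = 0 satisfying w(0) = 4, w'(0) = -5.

Characteristic equation r² - 7r + 10 = 0 factors as (r - 2)(r - 5) = 0, so r = 2, 5.
Hence w_h = C1*exp(2*x) + C2*exp(5*x).
Apply the initial conditions: w(0) = C1 + C2 = 4 and w'(0) = 2*C1 + 5*C2 = -5. Solving gives C1 = 25/3, C2 = -13/3.

w = -13*exp(5*x)/3 + 25*exp(2*x)/3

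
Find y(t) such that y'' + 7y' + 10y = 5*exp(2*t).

y = 5*exp(2*t)/28 + C1*exp(-2*t) + C2*exp(-5*t)

Characteristic equation r² + 7r + 10 = 0 factors as (r + 2)(r + 5) = 0, so r = -2, -5.
Hence y_h = C1*exp(-2*t) + C2*exp(-5*t).
Try y_p = A*exp(2*t). Substituting into the equation and dividing by exp(2*t) gives A = 5/28, so y_p = 5*exp(2*t)/28.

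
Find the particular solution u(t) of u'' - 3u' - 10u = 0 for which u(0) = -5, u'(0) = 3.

u = -exp(5*t) - 4*exp(-2*t)

Characteristic equation r² - 3r - 10 = 0 factors as (r + 2)(r - 5) = 0, so r = -2, 5.
Hence u_h = C1*exp(-2*t) + C2*exp(5*t).
Apply the initial conditions: u(0) = C1 + C2 = -5 and u'(0) = -2*C1 + 5*C2 = 3. Solving gives C1 = -4, C2 = -1.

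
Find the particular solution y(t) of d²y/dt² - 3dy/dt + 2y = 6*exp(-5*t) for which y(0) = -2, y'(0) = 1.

Characteristic equation r² - 3r + 2 = 0 factors as (r - 2)(r - 1) = 0, so r = 2, 1.
Hence y_h = C1*exp(2*t) + C2*exp(t).
Try y_p = A*exp(-5*t). Substituting into the equation and dividing by exp(-5*t) gives A = 1/7, so y_p = exp(-5*t)/7.
General solution: y = exp(-5*t)/7 + C1*exp(2*t) + C2*exp(t).
Apply the initial conditions: y(0) = 1/7 + C1 + C2 = -2 and y'(0) = -5/7 + C2 + 2*C1 = 1. Solving gives C1 = 27/7, C2 = -6.

y = -6*exp(t) + exp(-5*t)/7 + 27*exp(2*t)/7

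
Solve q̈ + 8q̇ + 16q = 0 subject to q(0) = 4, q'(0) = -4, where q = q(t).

q = 4*exp(-4*t) + 12*t*exp(-4*t)

Characteristic equation r² + 8r + 16 = 0 has discriminant (8)² - 4·(16) = 0, so r = -4 is a repeated root.
Hence q_h = (C1 + C2*t)*exp(-4*t).
Apply the initial conditions: q(0) = C1 = 4 and q'(0) = C2 - 4*C1 = -4. Solving gives C1 = 4, C2 = 12.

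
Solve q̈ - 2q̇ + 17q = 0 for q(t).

Characteristic equation r² - 2r + 17 = 0 has discriminant (-2)² - 4·(17) = -64 < 0, so r = 1 ± 4i.
Hence q_h = C1*cos(4*t)*exp(t) + C2*exp(t)*sin(4*t).

q = C1*cos(4*t)*exp(t) + C2*exp(t)*sin(4*t)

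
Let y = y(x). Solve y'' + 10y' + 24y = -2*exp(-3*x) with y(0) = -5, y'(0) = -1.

Characteristic equation r² + 10r + 24 = 0 factors as (r + 6)(r + 4) = 0, so r = -6, -4.
Hence y_h = C1*exp(-6*x) + C2*exp(-4*x).
Try y_p = A*exp(-3*x). Substituting into the equation and dividing by exp(-3*x) gives A = -2/3, so y_p = -2*exp(-3*x)/3.
General solution: y = -2*exp(-3*x)/3 + C1*exp(-6*x) + C2*exp(-4*x).
Apply the initial conditions: y(0) = -2/3 + C1 + C2 = -5 and y'(0) = 2 - 6*C1 - 4*C2 = -1. Solving gives C1 = 61/6, C2 = -29/2.

y = -29*exp(-4*x)/2 - 2*exp(-3*x)/3 + 61*exp(-6*x)/6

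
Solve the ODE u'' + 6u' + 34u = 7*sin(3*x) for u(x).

u = -126*cos(3*x)/949 + 175*sin(3*x)/949 + C1*cos(5*x)*exp(-3*x) + C2*exp(-3*x)*sin(5*x)

Characteristic equation r² + 6r + 34 = 0 has discriminant (6)² - 4·(34) = -100 < 0, so r = -3 ± 5i.
Hence u_h = C1*cos(5*x)*exp(-3*x) + C2*exp(-3*x)*sin(5*x).
Try u_p = A*cos(3*x) + B*sin(3*x). Substituting and equating the coefficients of cos(3x) and sin(3x) gives A = -126/949, B = 175/949, so u_p = -126*cos(3*x)/949 + 175*sin(3*x)/949.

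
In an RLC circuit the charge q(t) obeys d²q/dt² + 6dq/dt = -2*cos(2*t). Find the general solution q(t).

Characteristic equation r² + 6r = 0 factors as (r + 6)r = 0, so r = -6, 0.
Hence q_h = C1*exp(-6*t) + C2.
Try q_p = A*cos(2*t) + B*sin(2*t). Substituting and equating the coefficients of cos(2t) and sin(2t) gives A = 1/20, B = -3/20, so q_p = -3*sin(2*t)/20 + cos(2*t)/20.

q = C2 - 3*sin(2*t)/20 + cos(2*t)/20 + C1*exp(-6*t)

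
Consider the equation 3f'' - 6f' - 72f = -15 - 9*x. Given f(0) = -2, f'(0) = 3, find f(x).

f = 19/96 - 257*exp(-4*x)/160 - 71*exp(6*x)/120 + x/8

Divide through by 3: f'' - 2f' - 24f = -5 - 3*x.
Characteristic equation r² - 2r - 24 = 0 factors as (r - 6)(r + 4) = 0, so r = 6, -4.
Hence f_h = C1*exp(6*x) + C2*exp(-4*x).
For the particular solution try f_p = A0 + A1*x. Substituting and matching coefficients of each power of x gives A0 = 19/96, A1 = 1/8, so f_p = 19/96 + x/8.
General solution: f = 19/96 + x/8 + C1*exp(6*x) + C2*exp(-4*x).
Apply the initial conditions: f(0) = 19/96 + C1 + C2 = -2 and f'(0) = 1/8 - 4*C2 + 6*C1 = 3. Solving gives C1 = -71/120, C2 = -257/160.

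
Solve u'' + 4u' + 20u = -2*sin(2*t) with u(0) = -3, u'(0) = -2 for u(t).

Characteristic equation r² + 4r + 20 = 0 has discriminant (4)² - 4·(20) = -64 < 0, so r = -2 ± 4i.
Hence u_h = C1*cos(4*t)*exp(-2*t) + C2*exp(-2*t)*sin(4*t).
Try u_p = A*cos(2*t) + B*sin(2*t). Substituting and equating the coefficients of cos(2t) and sin(2t) gives A = 1/20, B = -1/10, so u_p = -sin(2*t)/10 + cos(2*t)/20.
General solution: u = -sin(2*t)/10 + cos(2*t)/20 + C1*cos(4*t)*exp(-2*t) + C2*exp(-2*t)*sin(4*t).
Apply the initial conditions: u(0) = 1/20 + C1 = -3 and u'(0) = -1/5 - 2*C1 + 4*C2 = -2. Solving gives C1 = -61/20, C2 = -79/40.

u = -sin(2*t)/10 + cos(2*t)/20 - 79*exp(-2*t)*sin(4*t)/40 - 61*cos(4*t)*exp(-2*t)/20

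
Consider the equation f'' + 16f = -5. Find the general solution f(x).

f = -5/16 + C1*cos(4*x) + C2*sin(4*x)

Characteristic equation r² + 16 = 0 has discriminant (0)² - 4·(16) = -64 < 0, so r = ± 4i.
Hence f_h = C1*cos(4*x) + C2*sin(4*x).
For the particular solution try f_p = A0. Substituting and matching coefficients of each power of x gives A0 = -5/16, so f_p = -5/16.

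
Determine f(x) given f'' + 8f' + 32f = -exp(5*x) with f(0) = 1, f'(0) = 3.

Characteristic equation r² + 8r + 32 = 0 has discriminant (8)² - 4·(32) = -64 < 0, so r = -4 ± 4i.
Hence f_h = C1*cos(4*x)*exp(-4*x) + C2*exp(-4*x)*sin(4*x).
Try f_p = A*exp(5*x). Substituting into the equation and dividing by exp(5*x) gives A = -1/97, so f_p = -exp(5*x)/97.
General solution: f = -exp(5*x)/97 + C1*cos(4*x)*exp(-4*x) + C2*exp(-4*x)*sin(4*x).
Apply the initial conditions: f(0) = -1/97 + C1 = 1 and f'(0) = -5/97 - 4*C1 + 4*C2 = 3. Solving gives C1 = 98/97, C2 = 172/97.

f = -exp(5*x)/97 + 98*cos(4*x)*exp(-4*x)/97 + 172*exp(-4*x)*sin(4*x)/97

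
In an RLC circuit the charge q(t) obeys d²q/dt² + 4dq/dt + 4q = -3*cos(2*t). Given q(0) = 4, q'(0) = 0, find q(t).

q = 4*exp(-2*t) - 3*sin(2*t)/8 + 35*t*exp(-2*t)/4

Characteristic equation r² + 4r + 4 = 0 has discriminant (4)² - 4·(4) = 0, so r = -2 is a repeated root.
Hence q_h = (C1 + C2*t)*exp(-2*t).
Try q_p = A*cos(2*t) + B*sin(2*t). Substituting and equating the coefficients of cos(2t) and sin(2t) gives A = 0, B = -3/8, so q_p = -3*sin(2*t)/8.
General solution: q = -3*sin(2*t)/8 + C1*exp(-2*t) + C2*t*exp(-2*t).
Apply the initial conditions: q(0) = C1 = 4 and q'(0) = -3/4 + C2 - 2*C1 = 0. Solving gives C1 = 4, C2 = 35/4.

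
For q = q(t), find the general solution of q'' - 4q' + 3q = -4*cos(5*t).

q = 20*sin(5*t)/221 + 22*cos(5*t)/221 + C1*exp(3*t) + C2*exp(t)

Characteristic equation r² - 4r + 3 = 0 factors as (r - 3)(r - 1) = 0, so r = 3, 1.
Hence q_h = C1*exp(3*t) + C2*exp(t).
Try q_p = A*cos(5*t) + B*sin(5*t). Substituting and equating the coefficients of cos(5t) and sin(5t) gives A = 22/221, B = 20/221, so q_p = 20*sin(5*t)/221 + 22*cos(5*t)/221.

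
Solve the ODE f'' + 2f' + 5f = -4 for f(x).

Characteristic equation r² + 2r + 5 = 0 has discriminant (2)² - 4·(5) = -16 < 0, so r = -1 ± 2i.
Hence f_h = C1*cos(2*x)*exp(-x) + C2*exp(-x)*sin(2*x).
For the particular solution try f_p = A0. Substituting and matching coefficients of each power of x gives A0 = -4/5, so f_p = -4/5.

f = -4/5 + C1*cos(2*x)*exp(-x) + C2*exp(-x)*sin(2*x)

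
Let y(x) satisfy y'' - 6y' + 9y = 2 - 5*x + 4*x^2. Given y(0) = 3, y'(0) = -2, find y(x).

y = 4/27 + x/27 + 4*x**2/9 + 77*exp(3*x)/27 - 286*x*exp(3*x)/27

Characteristic equation r² - 6r + 9 = 0 has discriminant (-6)² - 4·(9) = 0, so r = 3 is a repeated root.
Hence y_h = (C1 + C2*x)*exp(3*x).
For the particular solution try y_p = A0 + A1*x + A2*x^2. Substituting and matching coefficients of each power of x gives A0 = 4/27, A1 = 1/27, A2 = 4/9, so y_p = 4/27 + x/27 + 4*x^2/9.
General solution: y = 4/27 + x/27 + 4*x^2/9 + C1*exp(3*x) + C2*x*exp(3*x).
Apply the initial conditions: y(0) = 4/27 + C1 = 3 and y'(0) = 1/27 + C2 + 3*C1 = -2. Solving gives C1 = 77/27, C2 = -286/27.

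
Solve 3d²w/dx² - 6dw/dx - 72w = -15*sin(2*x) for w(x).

Divide through by 3: w'' - 2w' - 24w = -5*sin(2*x).
Characteristic equation r² - 2r - 24 = 0 factors as (r + 4)(r - 6) = 0, so r = -4, 6.
Hence w_h = C1*exp(-4*x) + C2*exp(6*x).
Try w_p = A*cos(2*x) + B*sin(2*x). Substituting and equating the coefficients of cos(2x) and sin(2x) gives A = -1/40, B = 7/40, so w_p = -cos(2*x)/40 + 7*sin(2*x)/40.

w = -cos(2*x)/40 + 7*sin(2*x)/40 + C1*exp(-4*x) + C2*exp(6*x)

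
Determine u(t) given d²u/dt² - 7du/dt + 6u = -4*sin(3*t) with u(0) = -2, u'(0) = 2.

Characteristic equation r² - 7r + 6 = 0 factors as (r - 1)(r - 6) = 0, so r = 1, 6.
Hence u_h = C1*exp(t) + C2*exp(6*t).
Try u_p = A*cos(3*t) + B*sin(3*t). Substituting and equating the coefficients of cos(3t) and sin(3t) gives A = -14/75, B = 2/75, so u_p = -14*cos(3*t)/75 + 2*sin(3*t)/75.
General solution: u = -14*cos(3*t)/75 + 2*sin(3*t)/75 + C1*exp(t) + C2*exp(6*t).
Apply the initial conditions: u(0) = -14/75 + C1 + C2 = -2 and u'(0) = 2/25 + C1 + 6*C2 = 2. Solving gives C1 = -64/25, C2 = 56/75.

u = -64*exp(t)/25 - 14*cos(3*t)/75 + 2*sin(3*t)/75 + 56*exp(6*t)/75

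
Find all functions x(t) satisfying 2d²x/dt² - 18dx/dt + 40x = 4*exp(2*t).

Divide through by 2: x'' - 9x' + 20x = 2*exp(2*t).
Characteristic equation r² - 9r + 20 = 0 factors as (r - 4)(r - 5) = 0, so r = 4, 5.
Hence x_h = C1*exp(4*t) + C2*exp(5*t).
Try x_p = A*exp(2*t). Substituting into the equation and dividing by exp(2*t) gives A = 1/3, so x_p = exp(2*t)/3.

x = exp(2*t)/3 + C1*exp(4*t) + C2*exp(5*t)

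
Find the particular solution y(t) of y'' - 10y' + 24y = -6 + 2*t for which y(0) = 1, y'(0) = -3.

Characteristic equation r² - 10r + 24 = 0 factors as (r - 6)(r - 4) = 0, so r = 6, 4.
Hence y_h = C1*exp(6*t) + C2*exp(4*t).
For the particular solution try y_p = A0 + A1*t. Substituting and matching coefficients of each power of t gives A0 = -31/144, A1 = 1/12, so y_p = -31/144 + t/12.
General solution: y = -31/144 + t/12 + C1*exp(6*t) + C2*exp(4*t).
Apply the initial conditions: y(0) = -31/144 + C1 + C2 = 1 and y'(0) = 1/12 + 4*C2 + 6*C1 = -3. Solving gives C1 = -143/36, C2 = 83/16.

y = -31/144 - 143*exp(6*t)/36 + t/12 + 83*exp(4*t)/16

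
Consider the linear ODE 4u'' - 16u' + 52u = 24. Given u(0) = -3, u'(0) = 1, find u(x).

u = 6/13 - 45*cos(3*x)*exp(2*x)/13 + 103*exp(2*x)*sin(3*x)/39

Divide through by 4: u'' - 4u' + 13u = 6.
Characteristic equation r² - 4r + 13 = 0 has discriminant (-4)² - 4·(13) = -36 < 0, so r = 2 ± 3i.
Hence u_h = C1*cos(3*x)*exp(2*x) + C2*exp(2*x)*sin(3*x).
For the particular solution try u_p = A0. Substituting and matching coefficients of each power of x gives A0 = 6/13, so u_p = 6/13.
General solution: u = 6/13 + C1*cos(3*x)*exp(2*x) + C2*exp(2*x)*sin(3*x).
Apply the initial conditions: u(0) = 6/13 + C1 = -3 and u'(0) = 2*C1 + 3*C2 = 1. Solving gives C1 = -45/13, C2 = 103/39.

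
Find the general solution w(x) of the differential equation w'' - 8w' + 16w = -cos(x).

Characteristic equation r² - 8r + 16 = 0 has discriminant (-8)² - 4·(16) = 0, so r = 4 is a repeated root.
Hence w_h = (C1 + C2*x)*exp(4*x).
Try w_p = A*cos(x) + B*sin(x). Substituting and equating the coefficients of cos(x) and sin(x) gives A = -15/289, B = 8/289, so w_p = -15*cos(x)/289 + 8*sin(x)/289.

w = -15*cos(x)/289 + 8*sin(x)/289 + C1*exp(4*x) + C2*x*exp(4*x)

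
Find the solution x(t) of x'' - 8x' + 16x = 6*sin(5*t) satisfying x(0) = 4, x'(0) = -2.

Characteristic equation r² - 8r + 16 = 0 has discriminant (-8)² - 4·(16) = 0, so r = 4 is a repeated root.
Hence x_h = (C1 + C2*t)*exp(4*t).
Try x_p = A*cos(5*t) + B*sin(5*t). Substituting and equating the coefficients of cos(5t) and sin(5t) gives A = 240/1681, B = -54/1681, so x_p = -54*sin(5*t)/1681 + 240*cos(5*t)/1681.
General solution: x = -54*sin(5*t)/1681 + 240*cos(5*t)/1681 + C1*exp(4*t) + C2*t*exp(4*t).
Apply the initial conditions: x(0) = 240/1681 + C1 = 4 and x'(0) = -270/1681 + C2 + 4*C1 = -2. Solving gives C1 = 6484/1681, C2 = -708/41.

x = -54*sin(5*t)/1681 + 240*cos(5*t)/1681 + 6484*exp(4*t)/1681 - 708*t*exp(4*t)/41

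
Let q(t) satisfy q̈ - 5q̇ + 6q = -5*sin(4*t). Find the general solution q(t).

Characteristic equation r² - 5r + 6 = 0 factors as (r - 3)(r - 2) = 0, so r = 3, 2.
Hence q_h = C1*exp(3*t) + C2*exp(2*t).
Try q_p = A*cos(4*t) + B*sin(4*t). Substituting and equating the coefficients of cos(4t) and sin(4t) gives A = -1/5, B = 1/10, so q_p = -cos(4*t)/5 + sin(4*t)/10.

q = -cos(4*t)/5 + sin(4*t)/10 + C1*exp(3*t) + C2*exp(2*t)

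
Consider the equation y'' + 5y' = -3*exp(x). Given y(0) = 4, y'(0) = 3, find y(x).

Characteristic equation r² + 5r = 0 factors as (r + 5)r = 0, so r = -5, 0.
Hence y_h = C1*exp(-5*x) + C2.
Try y_p = A*exp(x). Substituting into the equation and dividing by exp(x) gives A = -1/2, so y_p = -exp(x)/2.
General solution: y = C2 - exp(x)/2 + C1*exp(-5*x).
Apply the initial conditions: y(0) = -1/2 + C1 + C2 = 4 and y'(0) = -1/2 - 5*C1 = 3. Solving gives C1 = -7/10, C2 = 26/5.

y = 26/5 - 7*exp(-5*x)/10 - exp(x)/2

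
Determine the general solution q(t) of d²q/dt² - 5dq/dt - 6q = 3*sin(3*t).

Characteristic equation r² - 5r - 6 = 0 factors as (r - 6)(r + 1) = 0, so r = 6, -1.
Hence q_h = C1*exp(6*t) + C2*exp(-t).
Try q_p = A*cos(3*t) + B*sin(3*t). Substituting and equating the coefficients of cos(3t) and sin(3t) gives A = 1/10, B = -1/10, so q_p = -sin(3*t)/10 + cos(3*t)/10.

q = -sin(3*t)/10 + cos(3*t)/10 + C1*exp(6*t) + C2*exp(-t)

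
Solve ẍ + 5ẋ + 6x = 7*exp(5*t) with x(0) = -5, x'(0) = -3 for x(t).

Characteristic equation r² + 5r + 6 = 0 factors as (r + 2)(r + 3) = 0, so r = -2, -3.
Hence x_h = C1*exp(-2*t) + C2*exp(-3*t).
Try x_p = A*exp(5*t). Substituting into the equation and dividing by exp(5*t) gives A = 1/8, so x_p = exp(5*t)/8.
General solution: x = exp(5*t)/8 + C1*exp(-2*t) + C2*exp(-3*t).
Apply the initial conditions: x(0) = 1/8 + C1 + C2 = -5 and x'(0) = 5/8 - 3*C2 - 2*C1 = -3. Solving gives C1 = -19, C2 = 111/8.

x = -19*exp(-2*t) + exp(5*t)/8 + 111*exp(-3*t)/8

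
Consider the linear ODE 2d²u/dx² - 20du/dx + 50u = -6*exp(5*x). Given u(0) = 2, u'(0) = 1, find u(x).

Divide through by 2: u'' - 10u' + 25u = -3*exp(5*x).
Characteristic equation r² - 10r + 25 = 0 has discriminant (-10)² - 4·(25) = 0, so r = 5 is a repeated root.
Hence u_h = (C1 + C2*x)*exp(5*x).
Since exp(5*x) solves the homogeneous equation (r = 5 is a root of multiplicity 2), multiply the trial by x^2. Try u_p = A*x^2*exp(5*x). Substituting into the equation and dividing by exp(5*x) gives A = -3/2, so u_p = -3*x^2*exp(5*x)/2.
General solution: u = C1*exp(5*x) - 3*x^2*exp(5*x)/2 + C2*x*exp(5*x).
Apply the initial conditions: u(0) = C1 = 2 and u'(0) = C2 + 5*C1 = 1. Solving gives C1 = 2, C2 = -9.

u = 2*exp(5*x) - 9*x*exp(5*x) - 3*x**2*exp(5*x)/2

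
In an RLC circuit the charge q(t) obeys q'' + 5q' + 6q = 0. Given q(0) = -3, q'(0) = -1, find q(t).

q = -10*exp(-2*t) + 7*exp(-3*t)

Characteristic equation r² + 5r + 6 = 0 factors as (r + 2)(r + 3) = 0, so r = -2, -3.
Hence q_h = C1*exp(-2*t) + C2*exp(-3*t).
Apply the initial conditions: q(0) = C1 + C2 = -3 and q'(0) = -3*C2 - 2*C1 = -1. Solving gives C1 = -10, C2 = 7.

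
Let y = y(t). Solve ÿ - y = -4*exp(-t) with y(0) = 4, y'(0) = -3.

y = -exp(t)/2 + 9*exp(-t)/2 + 2*t*exp(-t)

Characteristic equation r² - 1 = 0 factors as (r - 1)(r + 1) = 0, so r = 1, -1.
Hence y_h = C1*exp(t) + C2*exp(-t).
Since exp(-t) solves the homogeneous equation (r = -1 is a root of multiplicity 1), multiply the trial by t. Try y_p = A*t*exp(-t). Substituting into the equation and dividing by exp(-t) gives A = 2, so y_p = 2*t*exp(-t).
General solution: y = C1*exp(t) + C2*exp(-t) + 2*t*exp(-t).
Apply the initial conditions: y(0) = C1 + C2 = 4 and y'(0) = 2 + C1 - C2 = -3. Solving gives C1 = -1/2, C2 = 9/2.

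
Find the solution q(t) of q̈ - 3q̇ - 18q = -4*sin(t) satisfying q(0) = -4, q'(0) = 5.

Characteristic equation r² - 3r - 18 = 0 factors as (r - 6)(r + 3) = 0, so r = 6, -3.
Hence q_h = C1*exp(6*t) + C2*exp(-3*t).
Try q_p = A*cos(t) + B*sin(t). Substituting and equating the coefficients of cos(t) and sin(t) gives A = -6/185, B = 38/185, so q_p = -6*cos(t)/185 + 38*sin(t)/185.
General solution: q = -6*cos(t)/185 + 38*sin(t)/185 + C1*exp(6*t) + C2*exp(-3*t).
Apply the initial conditions: q(0) = -6/185 + C1 + C2 = -4 and q'(0) = 38/185 - 3*C2 + 6*C1 = 5. Solving gives C1 = -263/333, C2 = -143/45.

q = -263*exp(6*t)/333 - 143*exp(-3*t)/45 - 6*cos(t)/185 + 38*sin(t)/185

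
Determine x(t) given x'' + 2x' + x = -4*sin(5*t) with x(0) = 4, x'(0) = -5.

Characteristic equation r² + 2r + 1 = 0 has discriminant (2)² - 4·(1) = 0, so r = -1 is a repeated root.
Hence x_h = (C1 + C2*t)*exp(-t).
Try x_p = A*cos(5*t) + B*sin(5*t). Substituting and equating the coefficients of cos(5t) and sin(5t) gives A = 10/169, B = 24/169, so x_p = 10*cos(5*t)/169 + 24*sin(5*t)/169.
General solution: x = 10*cos(5*t)/169 + 24*sin(5*t)/169 + C1*exp(-t) + C2*t*exp(-t).
Apply the initial conditions: x(0) = 10/169 + C1 = 4 and x'(0) = 120/169 + C2 - C1 = -5. Solving gives C1 = 666/169, C2 = -23/13.

x = 10*cos(5*t)/169 + 24*sin(5*t)/169 + 666*exp(-t)/169 - 23*t*exp(-t)/13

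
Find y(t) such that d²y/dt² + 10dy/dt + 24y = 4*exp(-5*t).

y = -4*exp(-5*t) + C1*exp(-4*t) + C2*exp(-6*t)

Characteristic equation r² + 10r + 24 = 0 factors as (r + 4)(r + 6) = 0, so r = -4, -6.
Hence y_h = C1*exp(-4*t) + C2*exp(-6*t).
Try y_p = A*exp(-5*t). Substituting into the equation and dividing by exp(-5*t) gives A = -4, so y_p = -4*exp(-5*t).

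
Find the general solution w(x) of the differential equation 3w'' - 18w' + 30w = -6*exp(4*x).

w = -exp(4*x) + C1*cos(x)*exp(3*x) + C2*exp(3*x)*sin(x)

Divide through by 3: w'' - 6w' + 10w = -2*exp(4*x).
Characteristic equation r² - 6r + 10 = 0 has discriminant (-6)² - 4·(10) = -4 < 0, so r = 3 ± i.
Hence w_h = C1*cos(x)*exp(3*x) + C2*exp(3*x)*sin(x).
Try w_p = A*exp(4*x). Substituting into the equation and dividing by exp(4*x) gives A = -1, so w_p = -exp(4*x).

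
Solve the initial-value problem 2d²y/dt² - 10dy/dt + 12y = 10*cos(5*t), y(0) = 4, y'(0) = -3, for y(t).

Divide through by 2: y'' - 5y' + 6y = 5*cos(5*t).
Characteristic equation r² - 5r + 6 = 0 factors as (r - 2)(r - 3) = 0, so r = 2, 3.
Hence y_h = C1*exp(2*t) + C2*exp(3*t).
Try y_p = A*cos(5*t) + B*sin(5*t). Substituting and equating the coefficients of cos(5t) and sin(5t) gives A = -95/986, B = -125/986, so y_p = -125*sin(5*t)/986 - 95*cos(5*t)/986.
General solution: y = -125*sin(5*t)/986 - 95*cos(5*t)/986 + C1*exp(2*t) + C2*exp(3*t).
Apply the initial conditions: y(0) = -95/986 + C1 + C2 = 4 and y'(0) = -625/986 + 2*C1 + 3*C2 = -3. Solving gives C1 = 425/29, C2 = -359/34.

y = -359*exp(3*t)/34 - 125*sin(5*t)/986 - 95*cos(5*t)/986 + 425*exp(2*t)/29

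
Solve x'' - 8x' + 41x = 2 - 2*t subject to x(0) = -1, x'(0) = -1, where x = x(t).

x = 66/1681 - 2*t/41 - 1747*cos(5*t)*exp(4*t)/1681 + 5389*exp(4*t)*sin(5*t)/8405

Characteristic equation r² - 8r + 41 = 0 has discriminant (-8)² - 4·(41) = -100 < 0, so r = 4 ± 5i.
Hence x_h = C1*cos(5*t)*exp(4*t) + C2*exp(4*t)*sin(5*t).
For the particular solution try x_p = A0 + A1*t. Substituting and matching coefficients of each power of t gives A0 = 66/1681, A1 = -2/41, so x_p = 66/1681 - 2*t/41.
General solution: x = 66/1681 - 2*t/41 + C1*cos(5*t)*exp(4*t) + C2*exp(4*t)*sin(5*t).
Apply the initial conditions: x(0) = 66/1681 + C1 = -1 and x'(0) = -2/41 + 4*C1 + 5*C2 = -1. Solving gives C1 = -1747/1681, C2 = 5389/8405.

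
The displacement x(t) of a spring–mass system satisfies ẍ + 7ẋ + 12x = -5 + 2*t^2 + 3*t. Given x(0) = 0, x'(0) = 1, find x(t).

x = -103/216 - 19*exp(-4*t)/8 + t**2/6 + t/18 + 77*exp(-3*t)/27

Characteristic equation r² + 7r + 12 = 0 factors as (r + 3)(r + 4) = 0, so r = -3, -4.
Hence x_h = C1*exp(-3*t) + C2*exp(-4*t).
For the particular solution try x_p = A0 + A1*t + A2*t^2. Substituting and matching coefficients of each power of t gives A0 = -103/216, A1 = 1/18, A2 = 1/6, so x_p = -103/216 + t^2/6 + t/18.
General solution: x = -103/216 + t^2/6 + t/18 + C1*exp(-3*t) + C2*exp(-4*t).
Apply the initial conditions: x(0) = -103/216 + C1 + C2 = 0 and x'(0) = 1/18 - 4*C2 - 3*C1 = 1. Solving gives C1 = 77/27, C2 = -19/8.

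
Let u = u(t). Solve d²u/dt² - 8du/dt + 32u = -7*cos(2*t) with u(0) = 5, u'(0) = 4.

u = -49*cos(2*t)/260 + 7*sin(2*t)/65 - 1103*exp(4*t)*sin(4*t)/260 + 1349*cos(4*t)*exp(4*t)/260

Characteristic equation r² - 8r + 32 = 0 has discriminant (-8)² - 4·(32) = -64 < 0, so r = 4 ± 4i.
Hence u_h = C1*cos(4*t)*exp(4*t) + C2*exp(4*t)*sin(4*t).
Try u_p = A*cos(2*t) + B*sin(2*t). Substituting and equating the coefficients of cos(2t) and sin(2t) gives A = -49/260, B = 7/65, so u_p = -49*cos(2*t)/260 + 7*sin(2*t)/65.
General solution: u = -49*cos(2*t)/260 + 7*sin(2*t)/65 + C1*cos(4*t)*exp(4*t) + C2*exp(4*t)*sin(4*t).
Apply the initial conditions: u(0) = -49/260 + C1 = 5 and u'(0) = 14/65 + 4*C1 + 4*C2 = 4. Solving gives C1 = 1349/260, C2 = -1103/260.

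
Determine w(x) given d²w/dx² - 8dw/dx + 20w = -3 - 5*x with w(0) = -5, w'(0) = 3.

Characteristic equation r² - 8r + 20 = 0 has discriminant (-8)² - 4·(20) = -16 < 0, so r = 4 ± 2i.
Hence w_h = C1*cos(2*x)*exp(4*x) + C2*exp(4*x)*sin(2*x).
For the particular solution try w_p = A0 + A1*x. Substituting and matching coefficients of each power of x gives A0 = -1/4, A1 = -1/4, so w_p = -1/4 - x/4.
General solution: w = -1/4 - x/4 + C1*cos(2*x)*exp(4*x) + C2*exp(4*x)*sin(2*x).
Apply the initial conditions: w(0) = -1/4 + C1 = -5 and w'(0) = -1/4 + 2*C2 + 4*C1 = 3. Solving gives C1 = -19/4, C2 = 89/8.

w = -1/4 - x/4 - 19*cos(2*x)*exp(4*x)/4 + 89*exp(4*x)*sin(2*x)/8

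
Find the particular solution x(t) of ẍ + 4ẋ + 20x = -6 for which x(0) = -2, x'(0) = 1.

x = -3/10 - 17*cos(4*t)*exp(-2*t)/10 - 3*exp(-2*t)*sin(4*t)/5

Characteristic equation r² + 4r + 20 = 0 has discriminant (4)² - 4·(20) = -64 < 0, so r = -2 ± 4i.
Hence x_h = C1*cos(4*t)*exp(-2*t) + C2*exp(-2*t)*sin(4*t).
For the particular solution try x_p = A0. Substituting and matching coefficients of each power of t gives A0 = -3/10, so x_p = -3/10.
General solution: x = -3/10 + C1*cos(4*t)*exp(-2*t) + C2*exp(-2*t)*sin(4*t).
Apply the initial conditions: x(0) = -3/10 + C1 = -2 and x'(0) = -2*C1 + 4*C2 = 1. Solving gives C1 = -17/10, C2 = -3/5.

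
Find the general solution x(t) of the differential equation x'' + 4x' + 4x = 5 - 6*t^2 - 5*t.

x = 1/4 - 3*t**2/2 + 7*t/4 + C1*exp(-2*t) + C2*t*exp(-2*t)

Characteristic equation r² + 4r + 4 = 0 has discriminant (4)² - 4·(4) = 0, so r = -2 is a repeated root.
Hence x_h = (C1 + C2*t)*exp(-2*t).
For the particular solution try x_p = A0 + A1*t + A2*t^2. Substituting and matching coefficients of each power of t gives A0 = 1/4, A1 = 7/4, A2 = -3/2, so x_p = 1/4 - 3*t^2/2 + 7*t/4.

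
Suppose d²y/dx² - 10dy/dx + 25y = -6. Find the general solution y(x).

y = -6/25 + C1*exp(5*x) + C2*x*exp(5*x)

Characteristic equation r² - 10r + 25 = 0 has discriminant (-10)² - 4·(25) = 0, so r = 5 is a repeated root.
Hence y_h = (C1 + C2*x)*exp(5*x).
For the particular solution try y_p = A0. Substituting and matching coefficients of each power of x gives A0 = -6/25, so y_p = -6/25.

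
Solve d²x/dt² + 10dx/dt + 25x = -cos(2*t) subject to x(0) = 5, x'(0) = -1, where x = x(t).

x = -21*cos(2*t)/841 - 20*sin(2*t)/841 + 4226*exp(-5*t)/841 + 701*t*exp(-5*t)/29

Characteristic equation r² + 10r + 25 = 0 has discriminant (10)² - 4·(25) = 0, so r = -5 is a repeated root.
Hence x_h = (C1 + C2*t)*exp(-5*t).
Try x_p = A*cos(2*t) + B*sin(2*t). Substituting and equating the coefficients of cos(2t) and sin(2t) gives A = -21/841, B = -20/841, so x_p = -21*cos(2*t)/841 - 20*sin(2*t)/841.
General solution: x = -21*cos(2*t)/841 - 20*sin(2*t)/841 + C1*exp(-5*t) + C2*t*exp(-5*t).
Apply the initial conditions: x(0) = -21/841 + C1 = 5 and x'(0) = -40/841 + C2 - 5*C1 = -1. Solving gives C1 = 4226/841, C2 = 701/29.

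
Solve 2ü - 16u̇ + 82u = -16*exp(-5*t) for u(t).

Divide through by 2: u'' - 8u' + 41u = -8*exp(-5*t).
Characteristic equation r² - 8r + 41 = 0 has discriminant (-8)² - 4·(41) = -100 < 0, so r = 4 ± 5i.
Hence u_h = C1*cos(5*t)*exp(4*t) + C2*exp(4*t)*sin(5*t).
Try u_p = A*exp(-5*t). Substituting into the equation and dividing by exp(-5*t) gives A = -4/53, so u_p = -4*exp(-5*t)/53.

u = -4*exp(-5*t)/53 + C1*cos(5*t)*exp(4*t) + C2*exp(4*t)*sin(5*t)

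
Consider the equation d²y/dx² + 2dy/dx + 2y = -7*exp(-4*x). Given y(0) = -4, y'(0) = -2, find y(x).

y = -7*exp(-4*x)/10 - 81*exp(-x)*sin(x)/10 - 33*cos(x)*exp(-x)/10

Characteristic equation r² + 2r + 2 = 0 has discriminant (2)² - 4·(2) = -4 < 0, so r = -1 ± i.
Hence y_h = C1*cos(x)*exp(-x) + C2*exp(-x)*sin(x).
Try y_p = A*exp(-4*x). Substituting into the equation and dividing by exp(-4*x) gives A = -7/10, so y_p = -7*exp(-4*x)/10.
General solution: y = -7*exp(-4*x)/10 + C1*cos(x)*exp(-x) + C2*exp(-x)*sin(x).
Apply the initial conditions: y(0) = -7/10 + C1 = -4 and y'(0) = 14/5 + C2 - C1 = -2. Solving gives C1 = -33/10, C2 = -81/10.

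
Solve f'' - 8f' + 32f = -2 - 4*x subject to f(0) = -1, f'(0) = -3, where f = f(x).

Characteristic equation r² - 8r + 32 = 0 has discriminant (-8)² - 4·(32) = -64 < 0, so r = 4 ± 4i.
Hence f_h = C1*cos(4*x)*exp(4*x) + C2*exp(4*x)*sin(4*x).
For the particular solution try f_p = A0 + A1*x. Substituting and matching coefficients of each power of x gives A0 = -3/32, A1 = -1/8, so f_p = -3/32 - x/8.
General solution: f = -3/32 - x/8 + C1*cos(4*x)*exp(4*x) + C2*exp(4*x)*sin(4*x).
Apply the initial conditions: f(0) = -3/32 + C1 = -1 and f'(0) = -1/8 + 4*C1 + 4*C2 = -3. Solving gives C1 = -29/32, C2 = 3/16.

f = -3/32 - x/8 - 29*cos(4*x)*exp(4*x)/32 + 3*exp(4*x)*sin(4*x)/16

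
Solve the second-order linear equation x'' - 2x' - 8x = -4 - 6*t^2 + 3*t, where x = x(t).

x = 7/8 - 3*t/4 + 3*t**2/4 + C1*exp(4*t) + C2*exp(-2*t)

Characteristic equation r² - 2r - 8 = 0 factors as (r - 4)(r + 2) = 0, so r = 4, -2.
Hence x_h = C1*exp(4*t) + C2*exp(-2*t).
For the particular solution try x_p = A0 + A1*t + A2*t^2. Substituting and matching coefficients of each power of t gives A0 = 7/8, A1 = -3/4, A2 = 3/4, so x_p = 7/8 - 3*t/4 + 3*t^2/4.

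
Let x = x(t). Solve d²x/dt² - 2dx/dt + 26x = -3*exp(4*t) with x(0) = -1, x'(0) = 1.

x = -3*exp(4*t)/34 - 31*cos(5*t)*exp(t)/34 + 77*exp(t)*sin(5*t)/170

Characteristic equation r² - 2r + 26 = 0 has discriminant (-2)² - 4·(26) = -100 < 0, so r = 1 ± 5i.
Hence x_h = C1*cos(5*t)*exp(t) + C2*exp(t)*sin(5*t).
Try x_p = A*exp(4*t). Substituting into the equation and dividing by exp(4*t) gives A = -3/34, so x_p = -3*exp(4*t)/34.
General solution: x = -3*exp(4*t)/34 + C1*cos(5*t)*exp(t) + C2*exp(t)*sin(5*t).
Apply the initial conditions: x(0) = -3/34 + C1 = -1 and x'(0) = -6/17 + C1 + 5*C2 = 1. Solving gives C1 = -31/34, C2 = 77/170.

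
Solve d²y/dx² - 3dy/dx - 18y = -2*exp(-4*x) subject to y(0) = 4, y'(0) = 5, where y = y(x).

Characteristic equation r² - 3r - 18 = 0 factors as (r + 3)(r - 6) = 0, so r = -3, 6.
Hence y_h = C1*exp(-3*x) + C2*exp(6*x).
Try y_p = A*exp(-4*x). Substituting into the equation and dividing by exp(-4*x) gives A = -1/5, so y_p = -exp(-4*x)/5.
General solution: y = -exp(-4*x)/5 + C1*exp(-3*x) + C2*exp(6*x).
Apply the initial conditions: y(0) = -1/5 + C1 + C2 = 4 and y'(0) = 4/5 - 3*C1 + 6*C2 = 5. Solving gives C1 = 7/3, C2 = 28/15.

y = -exp(-4*x)/5 + 7*exp(-3*x)/3 + 28*exp(6*x)/15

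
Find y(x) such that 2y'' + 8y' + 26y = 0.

Divide through by 2: y'' + 4y' + 13y = 0.
Characteristic equation r² + 4r + 13 = 0 has discriminant (4)² - 4·(13) = -36 < 0, so r = -2 ± 3i.
Hence y_h = C1*cos(3*x)*exp(-2*x) + C2*exp(-2*x)*sin(3*x).

y = C1*cos(3*x)*exp(-2*x) + C2*exp(-2*x)*sin(3*x)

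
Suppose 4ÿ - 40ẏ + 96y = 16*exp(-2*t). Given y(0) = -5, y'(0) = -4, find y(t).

Divide through by 4: y'' - 10y' + 24y = 4*exp(-2*t).
Characteristic equation r² - 10r + 24 = 0 factors as (r - 4)(r - 6) = 0, so r = 4, 6.
Hence y_h = C1*exp(4*t) + C2*exp(6*t).
Try y_p = A*exp(-2*t). Substituting into the equation and dividing by exp(-2*t) gives A = 1/12, so y_p = exp(-2*t)/12.
General solution: y = exp(-2*t)/12 + C1*exp(4*t) + C2*exp(6*t).
Apply the initial conditions: y(0) = 1/12 + C1 + C2 = -5 and y'(0) = -1/6 + 4*C1 + 6*C2 = -4. Solving gives C1 = -40/3, C2 = 33/4.

y = -40*exp(4*t)/3 + exp(-2*t)/12 + 33*exp(6*t)/4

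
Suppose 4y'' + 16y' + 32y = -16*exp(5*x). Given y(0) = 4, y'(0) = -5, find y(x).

Divide through by 4: y'' + 4y' + 8y = -4*exp(5*x).
Characteristic equation r² + 4r + 8 = 0 has discriminant (4)² - 4·(8) = -16 < 0, so r = -2 ± 2i.
Hence y_h = C1*cos(2*x)*exp(-2*x) + C2*exp(-2*x)*sin(2*x).
Try y_p = A*exp(5*x). Substituting into the equation and dividing by exp(5*x) gives A = -4/53, so y_p = -4*exp(5*x)/53.
General solution: y = -4*exp(5*x)/53 + C1*cos(2*x)*exp(-2*x) + C2*exp(-2*x)*sin(2*x).
Apply the initial conditions: y(0) = -4/53 + C1 = 4 and y'(0) = -20/53 - 2*C1 + 2*C2 = -5. Solving gives C1 = 216/53, C2 = 187/106.

y = -4*exp(5*x)/53 + 187*exp(-2*x)*sin(2*x)/106 + 216*cos(2*x)*exp(-2*x)/53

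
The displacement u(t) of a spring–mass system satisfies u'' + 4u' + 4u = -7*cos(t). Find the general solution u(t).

u = -28*sin(t)/25 - 21*cos(t)/25 + C1*exp(-2*t) + C2*t*exp(-2*t)

Characteristic equation r² + 4r + 4 = 0 has discriminant (4)² - 4·(4) = 0, so r = -2 is a repeated root.
Hence u_h = (C1 + C2*t)*exp(-2*t).
Try u_p = A*cos(t) + B*sin(t). Substituting and equating the coefficients of cos(t) and sin(t) gives A = -21/25, B = -28/25, so u_p = -28*sin(t)/25 - 21*cos(t)/25.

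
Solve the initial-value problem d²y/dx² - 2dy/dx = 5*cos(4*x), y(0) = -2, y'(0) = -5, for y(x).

y = 1/2 - 9*exp(2*x)/4 - cos(4*x)/4 - sin(4*x)/8

Characteristic equation r² - 2r = 0 factors as (r - 2)r = 0, so r = 2, 0.
Hence y_h = C1*exp(2*x) + C2.
Try y_p = A*cos(4*x) + B*sin(4*x). Substituting and equating the coefficients of cos(4x) and sin(4x) gives A = -1/4, B = -1/8, so y_p = -cos(4*x)/4 - sin(4*x)/8.
General solution: y = C2 - cos(4*x)/4 - sin(4*x)/8 + C1*exp(2*x).
Apply the initial conditions: y(0) = -1/4 + C1 + C2 = -2 and y'(0) = -1/2 + 2*C1 = -5. Solving gives C1 = -9/4, C2 = 1/2.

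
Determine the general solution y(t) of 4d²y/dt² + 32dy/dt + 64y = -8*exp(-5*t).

y = -2*exp(-5*t) + C1*exp(-4*t) + C2*t*exp(-4*t)

Divide through by 4: y'' + 8y' + 16y = -2*exp(-5*t).
Characteristic equation r² + 8r + 16 = 0 has discriminant (8)² - 4·(16) = 0, so r = -4 is a repeated root.
Hence y_h = (C1 + C2*t)*exp(-4*t).
Try y_p = A*exp(-5*t). Substituting into the equation and dividing by exp(-5*t) gives A = -2, so y_p = -2*exp(-5*t).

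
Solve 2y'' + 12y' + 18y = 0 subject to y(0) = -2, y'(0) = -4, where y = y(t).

Divide through by 2: y'' + 6y' + 9y = 0.
Characteristic equation r² + 6r + 9 = 0 has discriminant (6)² - 4·(9) = 0, so r = -3 is a repeated root.
Hence y_h = (C1 + C2*t)*exp(-3*t).
Apply the initial conditions: y(0) = C1 = -2 and y'(0) = C2 - 3*C1 = -4. Solving gives C1 = -2, C2 = -10.

y = -2*exp(-3*t) - 10*t*exp(-3*t)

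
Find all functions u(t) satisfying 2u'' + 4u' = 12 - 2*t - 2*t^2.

Divide through by 2: u'' + 2u' = 6 - t - t^2.
Characteristic equation r² + 2r = 0 factors as (r + 2)r = 0, so r = -2, 0.
Hence u_h = C1*exp(-2*t) + C2.
Since 0 is a characteristic root (multiplicity 1), multiply the polynomial trial by t: try u_p = t*(A0 + A1*t + A2*t^2). Substituting and matching coefficients of each power of t gives A0 = 3, A1 = 0, A2 = -1/6, so u_p = 3*t - t^3/6.

u = C2 + 3*t - t**3/6 + C1*exp(-2*t)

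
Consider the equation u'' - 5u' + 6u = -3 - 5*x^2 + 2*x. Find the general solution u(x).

Characteristic equation r² - 5r + 6 = 0 factors as (r - 2)(r - 3) = 0, so r = 2, 3.
Hence u_h = C1*exp(2*x) + C2*exp(3*x).
For the particular solution try u_p = A0 + A1*x + A2*x^2. Substituting and matching coefficients of each power of x gives A0 = -119/108, A1 = -19/18, A2 = -5/6, so u_p = -119/108 - 19*x/18 - 5*x^2/6.

u = -119/108 - 19*x/18 - 5*x**2/6 + C1*exp(2*x) + C2*exp(3*x)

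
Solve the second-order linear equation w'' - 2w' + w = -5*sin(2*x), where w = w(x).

w = -4*cos(2*x)/5 + 3*sin(2*x)/5 + C1*exp(x) + C2*x*exp(x)

Characteristic equation r² - 2r + 1 = 0 has discriminant (-2)² - 4·(1) = 0, so r = 1 is a repeated root.
Hence w_h = (C1 + C2*x)*exp(x).
Try w_p = A*cos(2*x) + B*sin(2*x). Substituting and equating the coefficients of cos(2x) and sin(2x) gives A = -4/5, B = 3/5, so w_p = -4*cos(2*x)/5 + 3*sin(2*x)/5.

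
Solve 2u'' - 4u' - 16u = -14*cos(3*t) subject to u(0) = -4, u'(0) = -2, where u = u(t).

u = -139*exp(4*t)/75 - 98*exp(-2*t)/39 + 42*sin(3*t)/325 + 119*cos(3*t)/325

Divide through by 2: u'' - 2u' - 8u = -7*cos(3*t).
Characteristic equation r² - 2r - 8 = 0 factors as (r - 4)(r + 2) = 0, so r = 4, -2.
Hence u_h = C1*exp(4*t) + C2*exp(-2*t).
Try u_p = A*cos(3*t) + B*sin(3*t). Substituting and equating the coefficients of cos(3t) and sin(3t) gives A = 119/325, B = 42/325, so u_p = 42*sin(3*t)/325 + 119*cos(3*t)/325.
General solution: u = 42*sin(3*t)/325 + 119*cos(3*t)/325 + C1*exp(4*t) + C2*exp(-2*t).
Apply the initial conditions: u(0) = 119/325 + C1 + C2 = -4 and u'(0) = 126/325 - 2*C2 + 4*C1 = -2. Solving gives C1 = -139/75, C2 = -98/39.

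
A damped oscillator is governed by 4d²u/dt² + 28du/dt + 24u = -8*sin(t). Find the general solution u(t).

Divide through by 4: u'' + 7u' + 6u = -2*sin(t).
Characteristic equation r² + 7r + 6 = 0 factors as (r + 1)(r + 6) = 0, so r = -1, -6.
Hence u_h = C1*exp(-t) + C2*exp(-6*t).
Try u_p = A*cos(t) + B*sin(t). Substituting and equating the coefficients of cos(t) and sin(t) gives A = 7/37, B = -5/37, so u_p = -5*sin(t)/37 + 7*cos(t)/37.

u = -5*sin(t)/37 + 7*cos(t)/37 + C1*exp(-t) + C2*exp(-6*t)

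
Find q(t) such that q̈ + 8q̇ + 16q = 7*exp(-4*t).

q = C1*exp(-4*t) + 7*t**2*exp(-4*t)/2 + C2*t*exp(-4*t)

Characteristic equation r² + 8r + 16 = 0 has discriminant (8)² - 4·(16) = 0, so r = -4 is a repeated root.
Hence q_h = (C1 + C2*t)*exp(-4*t).
Since exp(-4*t) solves the homogeneous equation (r = -4 is a root of multiplicity 2), multiply the trial by t^2. Try q_p = A*t^2*exp(-4*t). Substituting into the equation and dividing by exp(-4*t) gives A = 7/2, so q_p = 7*t^2*exp(-4*t)/2.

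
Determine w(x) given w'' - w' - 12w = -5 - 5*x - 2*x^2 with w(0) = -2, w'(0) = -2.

Characteristic equation r² - r - 12 = 0 factors as (r + 3)(r - 4) = 0, so r = -3, 4.
Hence w_h = C1*exp(-3*x) + C2*exp(4*x).
For the particular solution try w_p = A0 + A1*x + A2*x^2. Substituting and matching coefficients of each power of x gives A0 = 89/216, A1 = 7/18, A2 = 1/6, so w_p = 89/216 + x^2/6 + 7*x/18.
General solution: w = 89/216 + x^2/6 + 7*x/18 + C1*exp(-3*x) + C2*exp(4*x).
Apply the initial conditions: w(0) = 89/216 + C1 + C2 = -2 and w'(0) = 7/18 - 3*C1 + 4*C2 = -2. Solving gives C1 = -28/27, C2 = -11/8.

w = 89/216 - 28*exp(-3*x)/27 - 11*exp(4*x)/8 + x**2/6 + 7*x/18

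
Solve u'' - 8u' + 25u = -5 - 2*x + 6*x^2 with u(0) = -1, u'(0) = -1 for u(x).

u = -3057/15625 + 6*x**2/25 + 46*x/625 - 12568*cos(3*x)*exp(4*x)/15625 + 33497*exp(4*x)*sin(3*x)/46875

Characteristic equation r² - 8r + 25 = 0 has discriminant (-8)² - 4·(25) = -36 < 0, so r = 4 ± 3i.
Hence u_h = C1*cos(3*x)*exp(4*x) + C2*exp(4*x)*sin(3*x).
For the particular solution try u_p = A0 + A1*x + A2*x^2. Substituting and matching coefficients of each power of x gives A0 = -3057/15625, A1 = 46/625, A2 = 6/25, so u_p = -3057/15625 + 6*x^2/25 + 46*x/625.
General solution: u = -3057/15625 + 6*x^2/25 + 46*x/625 + C1*cos(3*x)*exp(4*x) + C2*exp(4*x)*sin(3*x).
Apply the initial conditions: u(0) = -3057/15625 + C1 = -1 and u'(0) = 46/625 + 3*C2 + 4*C1 = -1. Solving gives C1 = -12568/15625, C2 = 33497/46875.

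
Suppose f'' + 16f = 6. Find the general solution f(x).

Characteristic equation r² + 16 = 0 has discriminant (0)² - 4·(16) = -64 < 0, so r = ± 4i.
Hence f_h = C1*cos(4*x) + C2*sin(4*x).
For the particular solution try f_p = A0. Substituting and matching coefficients of each power of x gives A0 = 3/8, so f_p = 3/8.

f = 3/8 + C1*cos(4*x) + C2*sin(4*x)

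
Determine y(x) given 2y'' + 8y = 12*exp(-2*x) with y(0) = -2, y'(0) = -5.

Divide through by 2: y'' + 4y = 6*exp(-2*x).
Characteristic equation r² + 4 = 0 has discriminant (0)² - 4·(4) = -16 < 0, so r = ± 2i.
Hence y_h = C1*cos(2*x) + C2*sin(2*x).
Try y_p = A*exp(-2*x). Substituting into the equation and dividing by exp(-2*x) gives A = 3/4, so y_p = 3*exp(-2*x)/4.
General solution: y = 3*exp(-2*x)/4 + C1*cos(2*x) + C2*sin(2*x).
Apply the initial conditions: y(0) = 3/4 + C1 = -2 and y'(0) = -3/2 + 2*C2 = -5. Solving gives C1 = -11/4, C2 = -7/4.

y = -11*cos(2*x)/4 - 7*sin(2*x)/4 + 3*exp(-2*x)/4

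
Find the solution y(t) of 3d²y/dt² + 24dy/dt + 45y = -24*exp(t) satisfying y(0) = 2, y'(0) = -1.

Divide through by 3: y'' + 8y' + 15y = -8*exp(t).
Characteristic equation r² + 8r + 15 = 0 factors as (r + 3)(r + 5) = 0, so r = -3, -5.
Hence y_h = C1*exp(-3*t) + C2*exp(-5*t).
Try y_p = A*exp(t). Substituting into the equation and dividing by exp(t) gives A = -1/3, so y_p = -exp(t)/3.
General solution: y = -exp(t)/3 + C1*exp(-3*t) + C2*exp(-5*t).
Apply the initial conditions: y(0) = -1/3 + C1 + C2 = 2 and y'(0) = -1/3 - 5*C2 - 3*C1 = -1. Solving gives C1 = 11/2, C2 = -19/6.

y = -19*exp(-5*t)/6 - exp(t)/3 + 11*exp(-3*t)/2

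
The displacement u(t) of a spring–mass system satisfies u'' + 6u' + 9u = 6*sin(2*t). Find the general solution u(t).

u = -72*cos(2*t)/169 + 30*sin(2*t)/169 + C1*exp(-3*t) + C2*t*exp(-3*t)

Characteristic equation r² + 6r + 9 = 0 has discriminant (6)² - 4·(9) = 0, so r = -3 is a repeated root.
Hence u_h = (C1 + C2*t)*exp(-3*t).
Try u_p = A*cos(2*t) + B*sin(2*t). Substituting and equating the coefficients of cos(2t) and sin(2t) gives A = -72/169, B = 30/169, so u_p = -72*cos(2*t)/169 + 30*sin(2*t)/169.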